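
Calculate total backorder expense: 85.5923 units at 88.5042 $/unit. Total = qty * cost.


Total = 85.5923 * 88.5042 = 7575.2780

7575.2780 $


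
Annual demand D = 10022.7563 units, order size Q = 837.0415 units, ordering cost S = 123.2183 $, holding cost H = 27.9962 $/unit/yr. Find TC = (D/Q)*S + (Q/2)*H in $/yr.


Ordering cost = D*S/Q = 1475.4191
Holding cost = Q*H/2 = 11716.9906
TC = 1475.4191 + 11716.9906 = 13192.4097

13192.4097 $/yr


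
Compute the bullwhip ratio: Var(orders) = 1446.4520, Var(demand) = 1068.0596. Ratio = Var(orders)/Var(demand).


BW = 1446.4520 / 1068.0596 = 1.3543

1.3543


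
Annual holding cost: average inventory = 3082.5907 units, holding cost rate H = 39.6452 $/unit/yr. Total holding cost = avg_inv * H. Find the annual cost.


Cost = 3082.5907 * 39.6452 = 122209.9248

122209.9248 $/yr


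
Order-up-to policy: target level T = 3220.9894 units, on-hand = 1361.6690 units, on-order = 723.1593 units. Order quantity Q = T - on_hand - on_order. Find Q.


Inventory position = OH + OO = 1361.6690 + 723.1593 = 2084.8283
Q = 3220.9894 - 2084.8283 = 1136.1611

1136.1611 units


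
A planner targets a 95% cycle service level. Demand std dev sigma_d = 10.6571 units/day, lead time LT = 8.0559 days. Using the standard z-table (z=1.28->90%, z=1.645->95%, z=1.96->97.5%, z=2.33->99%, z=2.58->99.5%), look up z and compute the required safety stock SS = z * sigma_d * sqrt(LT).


From the table, SL = 95% corresponds to z = 1.645
sqrt(LT) = sqrt(8.0559) = 2.8383
SS = 1.645 * 10.6571 * 2.8383 = 49.7579

49.7579 units


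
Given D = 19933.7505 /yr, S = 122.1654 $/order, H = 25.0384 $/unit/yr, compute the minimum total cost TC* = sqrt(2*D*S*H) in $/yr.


2*D*S*H = 121947754.6482
TC* = sqrt(121947754.6482) = 11042.9957

11042.9957 $/yr


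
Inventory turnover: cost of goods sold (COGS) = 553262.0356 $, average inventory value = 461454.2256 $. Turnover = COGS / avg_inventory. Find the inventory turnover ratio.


Turnover = 553262.0356 / 461454.2256 = 1.1990

1.1990


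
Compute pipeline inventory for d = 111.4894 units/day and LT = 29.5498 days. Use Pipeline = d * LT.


Pipeline = 111.4894 * 29.5498 = 3294.4895

3294.4895 units


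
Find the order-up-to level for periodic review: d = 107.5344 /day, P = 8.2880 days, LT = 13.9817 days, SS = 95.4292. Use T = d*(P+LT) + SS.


P + LT = 22.2697
d*(P+LT) = 107.5344 * 22.2697 = 2394.7588
T = 2394.7588 + 95.4292 = 2490.1880

2490.1880 units


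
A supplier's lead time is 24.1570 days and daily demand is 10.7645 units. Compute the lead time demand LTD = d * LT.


LTD = 10.7645 * 24.1570 = 260.0380

260.0380 units


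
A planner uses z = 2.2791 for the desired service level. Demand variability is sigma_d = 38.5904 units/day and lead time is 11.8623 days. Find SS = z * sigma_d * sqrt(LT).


sqrt(LT) = sqrt(11.8623) = 3.4442
SS = 2.2791 * 38.5904 * 3.4442 = 302.9194

302.9194 units


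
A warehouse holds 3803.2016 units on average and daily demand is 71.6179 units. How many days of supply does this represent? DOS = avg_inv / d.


DOS = 3803.2016 / 71.6179 = 53.1041

53.1041 days


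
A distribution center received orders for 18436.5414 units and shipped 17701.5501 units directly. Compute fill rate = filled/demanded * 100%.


FR = 17701.5501 / 18436.5414 * 100 = 96.0134

96.0134%


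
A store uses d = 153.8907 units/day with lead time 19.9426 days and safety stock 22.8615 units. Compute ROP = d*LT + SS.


d*LT = 153.8907 * 19.9426 = 3068.9807
ROP = 3068.9807 + 22.8615 = 3091.8422

3091.8422 units


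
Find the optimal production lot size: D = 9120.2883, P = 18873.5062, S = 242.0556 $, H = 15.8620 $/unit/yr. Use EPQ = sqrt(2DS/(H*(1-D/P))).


1 - D/P = 1 - 0.4832 = 0.5168
H*(1-D/P) = 8.1970
2DS = 4415233.7133
EPQ = sqrt(538642.2465) = 733.9225

733.9225 units


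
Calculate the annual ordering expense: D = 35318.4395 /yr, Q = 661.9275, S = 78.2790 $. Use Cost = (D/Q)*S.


Number of orders = D/Q = 53.3570
Cost = 53.3570 * 78.2790 = 4176.7295

4176.7295 $/yr


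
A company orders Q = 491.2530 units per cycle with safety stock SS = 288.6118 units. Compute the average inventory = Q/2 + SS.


Q/2 = 245.6265
Avg = 245.6265 + 288.6118 = 534.2383

534.2383 units


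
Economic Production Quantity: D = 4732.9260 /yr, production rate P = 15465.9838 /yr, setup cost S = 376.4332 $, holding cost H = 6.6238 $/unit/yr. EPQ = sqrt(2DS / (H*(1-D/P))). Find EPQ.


1 - D/P = 1 - 0.3060 = 0.6940
H*(1-D/P) = 4.5968
2DS = 3563260.9591
EPQ = sqrt(775165.6178) = 880.4349

880.4349 units


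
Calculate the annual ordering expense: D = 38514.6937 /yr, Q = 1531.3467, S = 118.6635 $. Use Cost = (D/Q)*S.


Number of orders = D/Q = 25.1509
Cost = 25.1509 * 118.6635 = 2984.4896

2984.4896 $/yr


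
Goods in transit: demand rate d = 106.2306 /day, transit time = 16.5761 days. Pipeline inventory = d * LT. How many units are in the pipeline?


Pipeline = 106.2306 * 16.5761 = 1760.8890

1760.8890 units


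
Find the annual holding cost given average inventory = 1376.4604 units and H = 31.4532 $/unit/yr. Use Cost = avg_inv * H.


Cost = 1376.4604 * 31.4532 = 43294.0843

43294.0843 $/yr


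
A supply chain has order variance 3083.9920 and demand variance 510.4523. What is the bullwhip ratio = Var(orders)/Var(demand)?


BW = 3083.9920 / 510.4523 = 6.0417

6.0417


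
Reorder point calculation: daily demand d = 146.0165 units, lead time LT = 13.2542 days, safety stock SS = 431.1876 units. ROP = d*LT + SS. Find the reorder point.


d*LT = 146.0165 * 13.2542 = 1935.3319
ROP = 1935.3319 + 431.1876 = 2366.5195

2366.5195 units


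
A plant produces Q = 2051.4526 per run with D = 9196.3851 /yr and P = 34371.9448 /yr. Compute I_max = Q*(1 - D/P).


D/P = 0.2676
1 - D/P = 0.7324
I_max = 2051.4526 * 0.7324 = 1502.5762

1502.5762 units


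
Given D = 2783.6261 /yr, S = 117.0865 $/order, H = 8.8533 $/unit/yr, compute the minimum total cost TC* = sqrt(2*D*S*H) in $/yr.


2*D*S*H = 5771024.2665
TC* = sqrt(5771024.2665) = 2402.2956

2402.2956 $/yr


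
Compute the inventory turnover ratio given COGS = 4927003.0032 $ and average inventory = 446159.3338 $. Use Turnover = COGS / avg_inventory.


Turnover = 4927003.0032 / 446159.3338 = 11.0431

11.0431


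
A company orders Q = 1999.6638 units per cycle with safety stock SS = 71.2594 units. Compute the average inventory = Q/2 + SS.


Q/2 = 999.8319
Avg = 999.8319 + 71.2594 = 1071.0913

1071.0913 units


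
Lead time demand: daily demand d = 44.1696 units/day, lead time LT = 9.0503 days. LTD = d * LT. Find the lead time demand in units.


LTD = 44.1696 * 9.0503 = 399.7481

399.7481 units


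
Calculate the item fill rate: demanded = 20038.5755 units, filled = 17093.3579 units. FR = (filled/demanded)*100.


FR = 17093.3579 / 20038.5755 * 100 = 85.3023

85.3023%


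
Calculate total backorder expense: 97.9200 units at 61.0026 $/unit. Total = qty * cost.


Total = 97.9200 * 61.0026 = 5973.3746

5973.3746 $


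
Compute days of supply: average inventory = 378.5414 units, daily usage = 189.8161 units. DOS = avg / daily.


DOS = 378.5414 / 189.8161 = 1.9943

1.9943 days


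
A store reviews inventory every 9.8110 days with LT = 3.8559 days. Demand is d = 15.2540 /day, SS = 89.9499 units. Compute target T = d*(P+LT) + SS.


P + LT = 13.6669
d*(P+LT) = 15.2540 * 13.6669 = 208.4749
T = 208.4749 + 89.9499 = 298.4248

298.4248 units


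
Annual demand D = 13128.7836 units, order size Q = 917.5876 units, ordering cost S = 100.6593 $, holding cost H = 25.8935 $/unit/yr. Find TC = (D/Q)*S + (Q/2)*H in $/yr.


Ordering cost = D*S/Q = 1440.2267
Holding cost = Q*H/2 = 11879.7773
TC = 1440.2267 + 11879.7773 = 13320.0040

13320.0040 $/yr


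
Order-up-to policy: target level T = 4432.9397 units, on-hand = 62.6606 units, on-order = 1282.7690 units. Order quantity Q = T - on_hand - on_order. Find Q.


Inventory position = OH + OO = 62.6606 + 1282.7690 = 1345.4296
Q = 4432.9397 - 1345.4296 = 3087.5101

3087.5101 units


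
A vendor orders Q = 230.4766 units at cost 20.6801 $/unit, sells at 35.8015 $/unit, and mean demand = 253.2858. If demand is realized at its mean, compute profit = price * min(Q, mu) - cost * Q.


Sales at mu = min(230.4766, 253.2858) = 230.4766
Revenue = 35.8015 * 230.4766 = 8251.4080
Total cost = 20.6801 * 230.4766 = 4766.2791
Profit = 8251.4080 - 4766.2791 = 3485.1289

3485.1289 $


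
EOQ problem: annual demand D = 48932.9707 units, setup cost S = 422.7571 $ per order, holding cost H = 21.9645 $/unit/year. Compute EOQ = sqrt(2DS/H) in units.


2*D*S = 2 * 48932.9707 * 422.7571 = 41373521.5750
2*D*S/H = 1883654.1499
EOQ = sqrt(1883654.1499) = 1372.4628

1372.4628 units


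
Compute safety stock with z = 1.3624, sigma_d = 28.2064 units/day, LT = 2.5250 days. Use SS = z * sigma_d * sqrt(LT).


sqrt(LT) = sqrt(2.5250) = 1.5890
SS = 1.3624 * 28.2064 * 1.5890 = 61.0637

61.0637 units


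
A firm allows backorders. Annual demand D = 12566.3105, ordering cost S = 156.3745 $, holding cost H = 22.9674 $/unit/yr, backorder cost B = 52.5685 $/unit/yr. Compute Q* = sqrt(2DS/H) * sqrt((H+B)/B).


sqrt(2DS/H) = 413.6623
sqrt((H+B)/B) = 1.1987
Q* = 413.6623 * 1.1987 = 495.8609

495.8609 units


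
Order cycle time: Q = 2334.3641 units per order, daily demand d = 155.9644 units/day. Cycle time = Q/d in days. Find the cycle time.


Cycle = 2334.3641 / 155.9644 = 14.9673

14.9673 days


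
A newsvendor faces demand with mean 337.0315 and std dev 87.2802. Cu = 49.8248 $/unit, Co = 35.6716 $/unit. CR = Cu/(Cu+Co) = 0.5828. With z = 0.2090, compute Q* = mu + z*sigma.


CR = Cu/(Cu+Co) = 49.8248/(49.8248+35.6716) = 0.5828
z = 0.2090
Q* = 337.0315 + 0.2090 * 87.2802 = 355.2731

355.2731 units


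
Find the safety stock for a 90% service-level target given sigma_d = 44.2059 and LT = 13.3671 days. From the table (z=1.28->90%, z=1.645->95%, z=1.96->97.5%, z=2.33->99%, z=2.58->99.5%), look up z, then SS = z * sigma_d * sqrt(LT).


From the table, SL = 90% corresponds to z = 1.28
sqrt(LT) = sqrt(13.3671) = 3.6561
SS = 1.28 * 44.2059 * 3.6561 = 206.8754

206.8754 units


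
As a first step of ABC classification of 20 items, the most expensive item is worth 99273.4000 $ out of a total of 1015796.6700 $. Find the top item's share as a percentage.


Top item = 99273.4000
Total = 1015796.6700
Percentage = 99273.4000 / 1015796.6700 * 100 = 9.7730

9.7730%


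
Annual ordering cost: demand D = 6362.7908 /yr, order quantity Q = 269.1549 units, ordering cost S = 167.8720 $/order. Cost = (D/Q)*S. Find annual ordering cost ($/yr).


Number of orders = D/Q = 23.6399
Cost = 23.6399 * 167.8720 = 3968.4747

3968.4747 $/yr


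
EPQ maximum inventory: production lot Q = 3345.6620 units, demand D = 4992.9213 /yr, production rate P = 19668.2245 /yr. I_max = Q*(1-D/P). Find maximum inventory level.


D/P = 0.2539
1 - D/P = 0.7461
I_max = 3345.6620 * 0.7461 = 2496.3415

2496.3415 units


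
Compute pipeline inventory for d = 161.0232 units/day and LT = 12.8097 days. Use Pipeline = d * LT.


Pipeline = 161.0232 * 12.8097 = 2062.6589

2062.6589 units


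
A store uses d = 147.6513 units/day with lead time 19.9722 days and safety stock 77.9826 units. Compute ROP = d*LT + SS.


d*LT = 147.6513 * 19.9722 = 2948.9213
ROP = 2948.9213 + 77.9826 = 3026.9039

3026.9039 units


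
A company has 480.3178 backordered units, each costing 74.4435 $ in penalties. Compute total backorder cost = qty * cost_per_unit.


Total = 480.3178 * 74.4435 = 35756.5381

35756.5381 $


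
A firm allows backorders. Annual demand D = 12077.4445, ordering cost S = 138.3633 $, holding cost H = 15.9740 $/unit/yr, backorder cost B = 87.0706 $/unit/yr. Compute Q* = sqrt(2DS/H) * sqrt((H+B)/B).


sqrt(2DS/H) = 457.4105
sqrt((H+B)/B) = 1.0879
Q* = 457.4105 * 1.0879 = 497.6030

497.6030 units


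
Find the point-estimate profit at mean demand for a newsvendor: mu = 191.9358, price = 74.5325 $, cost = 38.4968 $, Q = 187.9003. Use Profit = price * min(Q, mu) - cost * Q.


Sales at mu = min(187.9003, 191.9358) = 187.9003
Revenue = 74.5325 * 187.9003 = 14004.6791
Total cost = 38.4968 * 187.9003 = 7233.5603
Profit = 14004.6791 - 7233.5603 = 6771.1188

6771.1188 $


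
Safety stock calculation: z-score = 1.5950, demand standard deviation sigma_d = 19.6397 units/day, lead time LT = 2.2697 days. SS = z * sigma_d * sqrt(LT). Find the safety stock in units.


sqrt(LT) = sqrt(2.2697) = 1.5066
SS = 1.5950 * 19.6397 * 1.5066 = 47.1932

47.1932 units


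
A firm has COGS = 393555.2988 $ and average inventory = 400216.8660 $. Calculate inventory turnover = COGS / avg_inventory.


Turnover = 393555.2988 / 400216.8660 = 0.9834

0.9834


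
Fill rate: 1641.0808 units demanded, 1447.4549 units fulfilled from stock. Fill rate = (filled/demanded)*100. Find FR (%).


FR = 1447.4549 / 1641.0808 * 100 = 88.2013

88.2013%


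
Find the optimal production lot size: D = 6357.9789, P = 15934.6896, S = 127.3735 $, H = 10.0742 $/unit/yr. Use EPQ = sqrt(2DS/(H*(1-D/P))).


1 - D/P = 1 - 0.3990 = 0.6010
H*(1-D/P) = 6.0546
2DS = 1619676.0508
EPQ = sqrt(267512.9632) = 517.2166

517.2166 units


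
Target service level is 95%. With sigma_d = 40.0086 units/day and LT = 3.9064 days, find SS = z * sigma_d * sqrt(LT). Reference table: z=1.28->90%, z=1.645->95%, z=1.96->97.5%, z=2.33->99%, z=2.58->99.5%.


From the table, SL = 95% corresponds to z = 1.645
sqrt(LT) = sqrt(3.9064) = 1.9765
SS = 1.645 * 40.0086 * 1.9765 = 130.0791

130.0791 units


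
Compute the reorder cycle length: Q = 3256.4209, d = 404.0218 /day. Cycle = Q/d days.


Cycle = 3256.4209 / 404.0218 = 8.0600

8.0600 days


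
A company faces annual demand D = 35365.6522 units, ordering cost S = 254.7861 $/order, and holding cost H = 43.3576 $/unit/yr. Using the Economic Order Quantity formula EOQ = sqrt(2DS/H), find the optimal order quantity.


2*D*S = 2 * 35365.6522 * 254.7861 = 18021353.1960
2*D*S/H = 415644.6205
EOQ = sqrt(415644.6205) = 644.7051

644.7051 units


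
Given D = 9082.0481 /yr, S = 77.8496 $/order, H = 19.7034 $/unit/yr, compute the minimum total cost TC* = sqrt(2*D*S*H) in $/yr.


2*D*S*H = 27861940.0135
TC* = sqrt(27861940.0135) = 5278.4411

5278.4411 $/yr


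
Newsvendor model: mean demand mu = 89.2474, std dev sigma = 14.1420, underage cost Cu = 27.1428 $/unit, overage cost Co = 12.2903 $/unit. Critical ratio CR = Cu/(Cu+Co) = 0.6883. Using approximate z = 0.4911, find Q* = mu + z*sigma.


CR = Cu/(Cu+Co) = 27.1428/(27.1428+12.2903) = 0.6883
z = 0.4911
Q* = 89.2474 + 0.4911 * 14.1420 = 96.1925

96.1925 units


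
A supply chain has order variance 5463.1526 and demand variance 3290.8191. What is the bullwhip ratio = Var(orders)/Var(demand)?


BW = 5463.1526 / 3290.8191 = 1.6601

1.6601


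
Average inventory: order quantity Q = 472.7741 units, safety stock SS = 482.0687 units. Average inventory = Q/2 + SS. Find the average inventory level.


Q/2 = 236.3870
Avg = 236.3870 + 482.0687 = 718.4557

718.4557 units


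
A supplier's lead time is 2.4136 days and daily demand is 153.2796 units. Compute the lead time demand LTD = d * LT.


LTD = 153.2796 * 2.4136 = 369.9556

369.9556 units


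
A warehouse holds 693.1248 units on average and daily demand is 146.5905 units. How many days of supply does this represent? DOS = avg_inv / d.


DOS = 693.1248 / 146.5905 = 4.7283

4.7283 days


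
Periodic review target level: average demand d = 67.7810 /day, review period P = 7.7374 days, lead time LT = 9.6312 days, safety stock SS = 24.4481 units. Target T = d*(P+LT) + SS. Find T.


P + LT = 17.3686
d*(P+LT) = 67.7810 * 17.3686 = 1177.2611
T = 1177.2611 + 24.4481 = 1201.7092

1201.7092 units


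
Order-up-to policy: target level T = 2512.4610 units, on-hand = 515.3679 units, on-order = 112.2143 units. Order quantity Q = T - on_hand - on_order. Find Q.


Inventory position = OH + OO = 515.3679 + 112.2143 = 627.5822
Q = 2512.4610 - 627.5822 = 1884.8788

1884.8788 units


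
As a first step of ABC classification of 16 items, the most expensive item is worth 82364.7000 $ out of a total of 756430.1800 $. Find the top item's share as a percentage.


Top item = 82364.7000
Total = 756430.1800
Percentage = 82364.7000 / 756430.1800 * 100 = 10.8886

10.8886%


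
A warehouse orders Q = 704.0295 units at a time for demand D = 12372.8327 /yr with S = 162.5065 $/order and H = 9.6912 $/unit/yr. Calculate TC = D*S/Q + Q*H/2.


Ordering cost = D*S/Q = 2855.9396
Holding cost = Q*H/2 = 3411.4453
TC = 2855.9396 + 3411.4453 = 6267.3850

6267.3850 $/yr


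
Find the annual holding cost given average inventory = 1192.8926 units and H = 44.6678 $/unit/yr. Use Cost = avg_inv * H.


Cost = 1192.8926 * 44.6678 = 53283.8881

53283.8881 $/yr


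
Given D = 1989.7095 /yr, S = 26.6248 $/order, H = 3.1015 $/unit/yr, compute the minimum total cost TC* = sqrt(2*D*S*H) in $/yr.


2*D*S*H = 328607.7553
TC* = sqrt(328607.7553) = 573.2432

573.2432 $/yr


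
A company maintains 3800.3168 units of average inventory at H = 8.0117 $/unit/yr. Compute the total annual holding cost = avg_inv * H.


Cost = 3800.3168 * 8.0117 = 30446.9981

30446.9981 $/yr


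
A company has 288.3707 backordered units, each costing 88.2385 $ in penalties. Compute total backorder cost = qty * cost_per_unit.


Total = 288.3707 * 88.2385 = 25445.3980

25445.3980 $


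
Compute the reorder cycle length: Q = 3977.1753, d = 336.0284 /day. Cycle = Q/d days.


Cycle = 3977.1753 / 336.0284 = 11.8358

11.8358 days


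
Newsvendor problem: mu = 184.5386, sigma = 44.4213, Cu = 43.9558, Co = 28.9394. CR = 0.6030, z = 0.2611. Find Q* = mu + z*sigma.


CR = Cu/(Cu+Co) = 43.9558/(43.9558+28.9394) = 0.6030
z = 0.2611
Q* = 184.5386 + 0.2611 * 44.4213 = 196.1370

196.1370 units


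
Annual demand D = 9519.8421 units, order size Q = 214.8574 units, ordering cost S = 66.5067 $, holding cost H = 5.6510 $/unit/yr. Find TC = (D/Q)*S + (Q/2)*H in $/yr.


Ordering cost = D*S/Q = 2946.7604
Holding cost = Q*H/2 = 607.0796
TC = 2946.7604 + 607.0796 = 3553.8400

3553.8400 $/yr


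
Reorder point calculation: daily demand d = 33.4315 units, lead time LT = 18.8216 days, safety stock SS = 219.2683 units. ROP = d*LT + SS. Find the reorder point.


d*LT = 33.4315 * 18.8216 = 629.2343
ROP = 629.2343 + 219.2683 = 848.5026

848.5026 units


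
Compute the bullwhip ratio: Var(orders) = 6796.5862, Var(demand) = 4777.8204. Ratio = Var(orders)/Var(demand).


BW = 6796.5862 / 4777.8204 = 1.4225

1.4225


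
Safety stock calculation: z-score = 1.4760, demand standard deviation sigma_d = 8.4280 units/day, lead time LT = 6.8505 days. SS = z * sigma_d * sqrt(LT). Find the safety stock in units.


sqrt(LT) = sqrt(6.8505) = 2.6173
SS = 1.4760 * 8.4280 * 2.6173 = 32.5591

32.5591 units


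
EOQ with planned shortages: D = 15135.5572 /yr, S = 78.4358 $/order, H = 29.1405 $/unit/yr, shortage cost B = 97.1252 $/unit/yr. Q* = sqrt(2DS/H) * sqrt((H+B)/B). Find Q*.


sqrt(2DS/H) = 285.4453
sqrt((H+B)/B) = 1.1402
Q* = 285.4453 * 1.1402 = 325.4615

325.4615 units


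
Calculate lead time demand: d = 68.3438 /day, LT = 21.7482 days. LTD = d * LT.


LTD = 68.3438 * 21.7482 = 1486.3546

1486.3546 units


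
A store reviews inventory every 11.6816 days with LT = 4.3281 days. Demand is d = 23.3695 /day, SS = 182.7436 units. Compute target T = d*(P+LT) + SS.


P + LT = 16.0097
d*(P+LT) = 23.3695 * 16.0097 = 374.1387
T = 374.1387 + 182.7436 = 556.8823

556.8823 units


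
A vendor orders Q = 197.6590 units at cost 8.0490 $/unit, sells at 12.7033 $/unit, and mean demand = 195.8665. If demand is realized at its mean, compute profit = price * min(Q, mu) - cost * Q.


Sales at mu = min(197.6590, 195.8665) = 195.8665
Revenue = 12.7033 * 195.8665 = 2488.1509
Total cost = 8.0490 * 197.6590 = 1590.9573
Profit = 2488.1509 - 1590.9573 = 897.1936

897.1936 $


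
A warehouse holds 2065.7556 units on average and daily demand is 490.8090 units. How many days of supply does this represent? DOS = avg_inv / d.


DOS = 2065.7556 / 490.8090 = 4.2089

4.2089 days


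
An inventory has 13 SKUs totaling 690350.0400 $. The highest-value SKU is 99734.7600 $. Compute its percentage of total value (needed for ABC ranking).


Top item = 99734.7600
Total = 690350.0400
Percentage = 99734.7600 / 690350.0400 * 100 = 14.4470

14.4470%


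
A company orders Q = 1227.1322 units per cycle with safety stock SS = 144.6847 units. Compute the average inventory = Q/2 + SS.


Q/2 = 613.5661
Avg = 613.5661 + 144.6847 = 758.2508

758.2508 units


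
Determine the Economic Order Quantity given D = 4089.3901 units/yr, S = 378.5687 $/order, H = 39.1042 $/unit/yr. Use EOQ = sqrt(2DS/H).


2*D*S = 2 * 4089.3901 * 378.5687 = 3096230.1879
2*D*S/H = 79178.9677
EOQ = sqrt(79178.9677) = 281.3876

281.3876 units


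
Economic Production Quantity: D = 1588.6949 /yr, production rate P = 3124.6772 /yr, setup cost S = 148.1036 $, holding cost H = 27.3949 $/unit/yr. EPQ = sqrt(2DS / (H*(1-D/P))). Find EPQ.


1 - D/P = 1 - 0.5084 = 0.4916
H*(1-D/P) = 13.4664
2DS = 470582.8680
EPQ = sqrt(34945.0238) = 186.9359

186.9359 units


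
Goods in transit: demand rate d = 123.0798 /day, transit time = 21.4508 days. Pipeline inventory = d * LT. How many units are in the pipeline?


Pipeline = 123.0798 * 21.4508 = 2640.1602

2640.1602 units


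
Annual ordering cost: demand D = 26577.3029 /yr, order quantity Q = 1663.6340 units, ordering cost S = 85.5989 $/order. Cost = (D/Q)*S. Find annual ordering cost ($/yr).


Number of orders = D/Q = 15.9755
Cost = 15.9755 * 85.5989 = 1367.4810

1367.4810 $/yr


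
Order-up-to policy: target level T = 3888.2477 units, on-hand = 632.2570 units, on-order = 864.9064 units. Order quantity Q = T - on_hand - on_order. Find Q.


Inventory position = OH + OO = 632.2570 + 864.9064 = 1497.1634
Q = 3888.2477 - 1497.1634 = 2391.0843

2391.0843 units


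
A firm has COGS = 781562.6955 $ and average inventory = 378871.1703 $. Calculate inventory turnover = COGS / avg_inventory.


Turnover = 781562.6955 / 378871.1703 = 2.0629

2.0629


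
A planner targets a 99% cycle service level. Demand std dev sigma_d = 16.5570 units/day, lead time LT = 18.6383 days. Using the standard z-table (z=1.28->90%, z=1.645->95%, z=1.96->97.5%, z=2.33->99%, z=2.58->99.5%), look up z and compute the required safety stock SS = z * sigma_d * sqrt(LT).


From the table, SL = 99% corresponds to z = 2.33
sqrt(LT) = sqrt(18.6383) = 4.3172
SS = 2.33 * 16.5570 * 4.3172 = 166.5485

166.5485 units


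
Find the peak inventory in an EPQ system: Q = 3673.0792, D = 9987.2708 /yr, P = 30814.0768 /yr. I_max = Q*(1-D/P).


D/P = 0.3241
1 - D/P = 0.6759
I_max = 3673.0792 * 0.6759 = 2482.5832

2482.5832 units


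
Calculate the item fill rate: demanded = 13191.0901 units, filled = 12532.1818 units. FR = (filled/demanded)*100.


FR = 12532.1818 / 13191.0901 * 100 = 95.0049

95.0049%


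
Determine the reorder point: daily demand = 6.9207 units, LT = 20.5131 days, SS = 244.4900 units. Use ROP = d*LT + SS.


d*LT = 6.9207 * 20.5131 = 141.9650
ROP = 141.9650 + 244.4900 = 386.4550

386.4550 units


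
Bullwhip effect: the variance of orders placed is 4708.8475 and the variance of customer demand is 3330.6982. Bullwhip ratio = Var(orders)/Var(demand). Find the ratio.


BW = 4708.8475 / 3330.6982 = 1.4138

1.4138


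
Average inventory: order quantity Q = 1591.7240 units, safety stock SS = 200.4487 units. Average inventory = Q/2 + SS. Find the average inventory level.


Q/2 = 795.8620
Avg = 795.8620 + 200.4487 = 996.3107

996.3107 units


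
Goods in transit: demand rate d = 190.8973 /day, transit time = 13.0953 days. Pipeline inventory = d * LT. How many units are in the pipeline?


Pipeline = 190.8973 * 13.0953 = 2499.8574

2499.8574 units


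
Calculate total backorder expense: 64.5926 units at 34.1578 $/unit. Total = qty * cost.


Total = 64.5926 * 34.1578 = 2206.3411

2206.3411 $


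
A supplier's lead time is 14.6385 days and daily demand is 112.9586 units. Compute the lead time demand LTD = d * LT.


LTD = 112.9586 * 14.6385 = 1653.5445

1653.5445 units


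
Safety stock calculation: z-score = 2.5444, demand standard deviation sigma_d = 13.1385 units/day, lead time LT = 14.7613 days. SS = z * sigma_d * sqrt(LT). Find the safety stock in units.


sqrt(LT) = sqrt(14.7613) = 3.8420
SS = 2.5444 * 13.1385 * 3.8420 = 128.4380

128.4380 units


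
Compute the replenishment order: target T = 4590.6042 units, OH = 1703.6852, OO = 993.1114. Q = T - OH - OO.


Inventory position = OH + OO = 1703.6852 + 993.1114 = 2696.7966
Q = 4590.6042 - 2696.7966 = 1893.8076

1893.8076 units


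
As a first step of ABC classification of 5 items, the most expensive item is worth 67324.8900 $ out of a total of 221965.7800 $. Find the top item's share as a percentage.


Top item = 67324.8900
Total = 221965.7800
Percentage = 67324.8900 / 221965.7800 * 100 = 30.3312

30.3312%


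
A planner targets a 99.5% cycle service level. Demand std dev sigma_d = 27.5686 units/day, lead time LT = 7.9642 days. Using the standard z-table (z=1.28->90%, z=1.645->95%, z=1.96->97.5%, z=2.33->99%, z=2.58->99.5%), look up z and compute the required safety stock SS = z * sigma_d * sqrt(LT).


From the table, SL = 99.5% corresponds to z = 2.58
sqrt(LT) = sqrt(7.9642) = 2.8221
SS = 2.58 * 27.5686 * 2.8221 = 200.7269

200.7269 units


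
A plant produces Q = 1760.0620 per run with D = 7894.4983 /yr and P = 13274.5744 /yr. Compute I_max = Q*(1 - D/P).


D/P = 0.5947
1 - D/P = 0.4053
I_max = 1760.0620 * 0.4053 = 713.3387

713.3387 units


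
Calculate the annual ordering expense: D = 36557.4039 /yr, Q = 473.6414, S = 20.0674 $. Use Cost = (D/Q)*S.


Number of orders = D/Q = 77.1837
Cost = 77.1837 * 20.0674 = 1548.8765

1548.8765 $/yr


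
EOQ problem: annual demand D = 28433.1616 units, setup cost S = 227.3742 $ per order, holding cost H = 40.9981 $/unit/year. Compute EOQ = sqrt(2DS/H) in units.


2*D*S = 2 * 28433.1616 * 227.3742 = 12929934.7445
2*D*S/H = 315378.8772
EOQ = sqrt(315378.8772) = 561.5860

561.5860 units


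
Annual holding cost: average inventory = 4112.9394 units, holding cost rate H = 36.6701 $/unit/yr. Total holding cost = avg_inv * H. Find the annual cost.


Cost = 4112.9394 * 36.6701 = 150821.8991

150821.8991 $/yr


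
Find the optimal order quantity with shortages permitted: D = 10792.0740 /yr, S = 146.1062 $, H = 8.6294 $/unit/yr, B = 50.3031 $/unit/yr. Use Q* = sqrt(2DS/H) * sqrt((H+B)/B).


sqrt(2DS/H) = 604.5211
sqrt((H+B)/B) = 1.0824
Q* = 604.5211 * 1.0824 = 654.3220

654.3220 units


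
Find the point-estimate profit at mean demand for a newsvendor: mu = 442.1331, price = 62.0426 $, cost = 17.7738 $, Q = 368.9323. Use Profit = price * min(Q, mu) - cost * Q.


Sales at mu = min(368.9323, 442.1331) = 368.9323
Revenue = 62.0426 * 368.9323 = 22889.5191
Total cost = 17.7738 * 368.9323 = 6557.3289
Profit = 22889.5191 - 6557.3289 = 16332.1902

16332.1902 $


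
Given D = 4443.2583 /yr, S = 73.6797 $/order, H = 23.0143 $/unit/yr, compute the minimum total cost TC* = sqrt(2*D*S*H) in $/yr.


2*D*S*H = 15068748.1831
TC* = sqrt(15068748.1831) = 3881.8486

3881.8486 $/yr


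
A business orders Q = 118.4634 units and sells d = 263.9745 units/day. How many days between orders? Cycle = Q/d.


Cycle = 118.4634 / 263.9745 = 0.4488

0.4488 days


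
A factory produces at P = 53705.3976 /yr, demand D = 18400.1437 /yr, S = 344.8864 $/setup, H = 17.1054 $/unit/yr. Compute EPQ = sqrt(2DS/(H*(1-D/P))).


1 - D/P = 1 - 0.3426 = 0.6574
H*(1-D/P) = 11.2449
2DS = 12691918.6404
EPQ = sqrt(1128684.7109) = 1062.3957

1062.3957 units


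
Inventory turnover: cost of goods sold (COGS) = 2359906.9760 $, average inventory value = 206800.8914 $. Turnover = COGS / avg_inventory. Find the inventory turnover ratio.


Turnover = 2359906.9760 / 206800.8914 = 11.4115

11.4115


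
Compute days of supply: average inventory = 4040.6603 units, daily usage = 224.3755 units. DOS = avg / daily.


DOS = 4040.6603 / 224.3755 = 18.0085

18.0085 days


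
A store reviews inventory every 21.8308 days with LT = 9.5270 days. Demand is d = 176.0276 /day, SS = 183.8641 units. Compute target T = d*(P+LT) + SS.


P + LT = 31.3578
d*(P+LT) = 176.0276 * 31.3578 = 5519.8383
T = 5519.8383 + 183.8641 = 5703.7024

5703.7024 units


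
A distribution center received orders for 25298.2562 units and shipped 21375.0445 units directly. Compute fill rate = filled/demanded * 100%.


FR = 21375.0445 / 25298.2562 * 100 = 84.4922

84.4922%


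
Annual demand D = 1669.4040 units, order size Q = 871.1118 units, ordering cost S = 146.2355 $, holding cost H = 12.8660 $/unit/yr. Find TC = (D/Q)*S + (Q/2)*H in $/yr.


Ordering cost = D*S/Q = 280.2466
Holding cost = Q*H/2 = 5603.8622
TC = 280.2466 + 5603.8622 = 5884.1088

5884.1088 $/yr


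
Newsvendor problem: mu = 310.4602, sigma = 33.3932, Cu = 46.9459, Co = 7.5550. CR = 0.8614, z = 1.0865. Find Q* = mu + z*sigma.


CR = Cu/(Cu+Co) = 46.9459/(46.9459+7.5550) = 0.8614
z = 1.0865
Q* = 310.4602 + 1.0865 * 33.3932 = 346.7419

346.7419 units


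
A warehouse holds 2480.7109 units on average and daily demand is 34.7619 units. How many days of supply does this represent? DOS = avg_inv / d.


DOS = 2480.7109 / 34.7619 = 71.3629

71.3629 days


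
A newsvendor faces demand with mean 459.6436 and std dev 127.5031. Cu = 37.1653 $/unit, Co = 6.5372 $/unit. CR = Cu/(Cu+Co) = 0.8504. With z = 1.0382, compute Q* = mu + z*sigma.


CR = Cu/(Cu+Co) = 37.1653/(37.1653+6.5372) = 0.8504
z = 1.0382
Q* = 459.6436 + 1.0382 * 127.5031 = 592.0173

592.0173 units


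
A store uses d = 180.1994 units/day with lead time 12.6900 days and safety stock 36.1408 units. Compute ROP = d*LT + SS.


d*LT = 180.1994 * 12.6900 = 2286.7304
ROP = 2286.7304 + 36.1408 = 2322.8712

2322.8712 units


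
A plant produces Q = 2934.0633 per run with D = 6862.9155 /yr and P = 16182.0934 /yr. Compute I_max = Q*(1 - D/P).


D/P = 0.4241
1 - D/P = 0.5759
I_max = 2934.0633 * 0.5759 = 1689.7108

1689.7108 units


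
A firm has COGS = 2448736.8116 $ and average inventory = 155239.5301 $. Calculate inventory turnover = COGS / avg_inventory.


Turnover = 2448736.8116 / 155239.5301 = 15.7739

15.7739


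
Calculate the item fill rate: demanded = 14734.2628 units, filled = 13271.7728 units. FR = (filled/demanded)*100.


FR = 13271.7728 / 14734.2628 * 100 = 90.0742

90.0742%


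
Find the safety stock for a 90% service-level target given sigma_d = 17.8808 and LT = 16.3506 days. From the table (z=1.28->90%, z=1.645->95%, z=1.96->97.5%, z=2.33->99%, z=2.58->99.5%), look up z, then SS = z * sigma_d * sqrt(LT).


From the table, SL = 90% corresponds to z = 1.28
sqrt(LT) = sqrt(16.3506) = 4.0436
SS = 1.28 * 17.8808 * 4.0436 = 92.5473

92.5473 units


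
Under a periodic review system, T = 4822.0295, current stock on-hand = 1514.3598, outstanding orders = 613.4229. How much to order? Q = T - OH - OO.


Inventory position = OH + OO = 1514.3598 + 613.4229 = 2127.7827
Q = 4822.0295 - 2127.7827 = 2694.2468

2694.2468 units


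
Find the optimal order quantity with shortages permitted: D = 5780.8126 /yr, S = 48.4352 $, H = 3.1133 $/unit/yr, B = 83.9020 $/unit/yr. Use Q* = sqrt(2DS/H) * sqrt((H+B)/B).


sqrt(2DS/H) = 424.1110
sqrt((H+B)/B) = 1.0184
Q* = 424.1110 * 1.0184 = 431.9079

431.9079 units


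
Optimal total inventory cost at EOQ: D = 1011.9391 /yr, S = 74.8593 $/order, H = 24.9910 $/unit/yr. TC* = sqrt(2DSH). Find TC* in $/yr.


2*D*S*H = 3786289.0785
TC* = sqrt(3786289.0785) = 1945.8389

1945.8389 $/yr


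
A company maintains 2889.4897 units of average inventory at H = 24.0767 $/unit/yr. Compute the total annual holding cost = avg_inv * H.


Cost = 2889.4897 * 24.0767 = 69569.3767

69569.3767 $/yr


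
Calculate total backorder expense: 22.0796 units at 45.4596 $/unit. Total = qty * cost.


Total = 22.0796 * 45.4596 = 1003.7298

1003.7298 $


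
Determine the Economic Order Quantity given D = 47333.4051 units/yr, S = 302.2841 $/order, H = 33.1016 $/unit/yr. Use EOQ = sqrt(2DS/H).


2*D*S = 2 * 47333.4051 * 302.2841 = 28616271.5212
2*D*S/H = 864498.1367
EOQ = sqrt(864498.1367) = 929.7839

929.7839 units


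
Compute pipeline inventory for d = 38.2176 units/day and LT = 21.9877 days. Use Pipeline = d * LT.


Pipeline = 38.2176 * 21.9877 = 840.3171

840.3171 units


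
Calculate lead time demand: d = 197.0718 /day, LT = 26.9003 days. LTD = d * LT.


LTD = 197.0718 * 26.9003 = 5301.2905

5301.2905 units


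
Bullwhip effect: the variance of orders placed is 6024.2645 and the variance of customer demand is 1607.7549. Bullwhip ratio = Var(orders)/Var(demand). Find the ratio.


BW = 6024.2645 / 1607.7549 = 3.7470

3.7470


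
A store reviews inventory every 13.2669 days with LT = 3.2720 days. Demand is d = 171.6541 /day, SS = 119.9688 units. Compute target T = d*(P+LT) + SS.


P + LT = 16.5389
d*(P+LT) = 171.6541 * 16.5389 = 2838.9700
T = 2838.9700 + 119.9688 = 2958.9388

2958.9388 units


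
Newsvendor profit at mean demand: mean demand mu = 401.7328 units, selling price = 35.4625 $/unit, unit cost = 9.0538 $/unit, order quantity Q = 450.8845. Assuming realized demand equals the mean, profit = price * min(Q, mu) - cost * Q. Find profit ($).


Sales at mu = min(450.8845, 401.7328) = 401.7328
Revenue = 35.4625 * 401.7328 = 14246.4494
Total cost = 9.0538 * 450.8845 = 4082.2181
Profit = 14246.4494 - 4082.2181 = 10164.2313

10164.2313 $


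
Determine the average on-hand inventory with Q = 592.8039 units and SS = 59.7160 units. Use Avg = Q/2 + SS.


Q/2 = 296.4019
Avg = 296.4019 + 59.7160 = 356.1180

356.1180 units


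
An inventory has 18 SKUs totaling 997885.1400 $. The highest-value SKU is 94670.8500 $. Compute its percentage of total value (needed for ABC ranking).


Top item = 94670.8500
Total = 997885.1400
Percentage = 94670.8500 / 997885.1400 * 100 = 9.4871

9.4871%


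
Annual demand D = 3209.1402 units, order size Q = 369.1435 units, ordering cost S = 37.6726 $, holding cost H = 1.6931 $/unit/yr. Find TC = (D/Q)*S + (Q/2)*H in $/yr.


Ordering cost = D*S/Q = 327.5058
Holding cost = Q*H/2 = 312.4984
TC = 327.5058 + 312.4984 = 640.0043

640.0043 $/yr


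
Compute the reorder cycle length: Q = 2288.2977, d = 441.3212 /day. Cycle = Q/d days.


Cycle = 2288.2977 / 441.3212 = 5.1851

5.1851 days


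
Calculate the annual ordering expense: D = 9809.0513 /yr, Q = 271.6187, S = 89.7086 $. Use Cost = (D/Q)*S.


Number of orders = D/Q = 36.1133
Cost = 36.1133 * 89.7086 = 3239.6748

3239.6748 $/yr


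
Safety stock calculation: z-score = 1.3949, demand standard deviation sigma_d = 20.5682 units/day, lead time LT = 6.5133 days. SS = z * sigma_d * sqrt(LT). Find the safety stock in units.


sqrt(LT) = sqrt(6.5133) = 2.5521
SS = 1.3949 * 20.5682 * 2.5521 = 73.2217

73.2217 units


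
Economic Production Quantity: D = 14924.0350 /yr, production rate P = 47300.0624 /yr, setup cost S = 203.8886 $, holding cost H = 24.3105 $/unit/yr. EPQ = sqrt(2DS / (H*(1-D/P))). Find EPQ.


1 - D/P = 1 - 0.3155 = 0.6845
H*(1-D/P) = 16.6401
2DS = 6085681.2050
EPQ = sqrt(365724.0007) = 604.7512

604.7512 units


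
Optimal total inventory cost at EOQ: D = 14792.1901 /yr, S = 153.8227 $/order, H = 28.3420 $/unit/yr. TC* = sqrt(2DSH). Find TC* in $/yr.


2*D*S*H = 128977334.9655
TC* = sqrt(128977334.9655) = 11356.8189

11356.8189 $/yr


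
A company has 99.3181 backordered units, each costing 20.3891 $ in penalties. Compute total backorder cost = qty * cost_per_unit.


Total = 99.3181 * 20.3891 = 2025.0067

2025.0067 $


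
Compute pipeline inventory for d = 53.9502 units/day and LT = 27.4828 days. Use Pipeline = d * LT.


Pipeline = 53.9502 * 27.4828 = 1482.7026

1482.7026 units


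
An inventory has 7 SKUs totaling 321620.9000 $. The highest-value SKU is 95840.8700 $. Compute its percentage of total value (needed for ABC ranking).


Top item = 95840.8700
Total = 321620.9000
Percentage = 95840.8700 / 321620.9000 * 100 = 29.7993

29.7993%


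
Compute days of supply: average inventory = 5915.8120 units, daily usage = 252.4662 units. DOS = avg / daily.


DOS = 5915.8120 / 252.4662 = 23.4321

23.4321 days


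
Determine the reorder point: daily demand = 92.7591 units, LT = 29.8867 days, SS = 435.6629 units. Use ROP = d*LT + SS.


d*LT = 92.7591 * 29.8867 = 2772.2634
ROP = 2772.2634 + 435.6629 = 3207.9263

3207.9263 units


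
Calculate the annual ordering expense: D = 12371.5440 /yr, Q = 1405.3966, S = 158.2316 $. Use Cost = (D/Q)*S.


Number of orders = D/Q = 8.8029
Cost = 8.8029 * 158.2316 = 1392.8945

1392.8945 $/yr


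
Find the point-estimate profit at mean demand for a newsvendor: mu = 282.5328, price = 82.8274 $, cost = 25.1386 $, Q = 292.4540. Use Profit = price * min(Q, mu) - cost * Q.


Sales at mu = min(292.4540, 282.5328) = 282.5328
Revenue = 82.8274 * 282.5328 = 23401.4572
Total cost = 25.1386 * 292.4540 = 7351.8841
Profit = 23401.4572 - 7351.8841 = 16049.5731

16049.5731 $


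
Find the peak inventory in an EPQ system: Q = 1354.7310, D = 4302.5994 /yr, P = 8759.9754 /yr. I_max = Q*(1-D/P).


D/P = 0.4912
1 - D/P = 0.5088
I_max = 1354.7310 * 0.5088 = 689.3336

689.3336 units


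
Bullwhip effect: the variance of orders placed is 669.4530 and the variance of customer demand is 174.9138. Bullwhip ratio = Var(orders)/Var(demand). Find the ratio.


BW = 669.4530 / 174.9138 = 3.8273

3.8273


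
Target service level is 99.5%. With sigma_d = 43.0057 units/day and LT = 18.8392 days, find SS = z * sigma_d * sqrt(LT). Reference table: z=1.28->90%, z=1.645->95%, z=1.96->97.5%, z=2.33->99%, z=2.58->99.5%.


From the table, SL = 99.5% corresponds to z = 2.58
sqrt(LT) = sqrt(18.8392) = 4.3404
SS = 2.58 * 43.0057 * 4.3404 = 481.5894

481.5894 units


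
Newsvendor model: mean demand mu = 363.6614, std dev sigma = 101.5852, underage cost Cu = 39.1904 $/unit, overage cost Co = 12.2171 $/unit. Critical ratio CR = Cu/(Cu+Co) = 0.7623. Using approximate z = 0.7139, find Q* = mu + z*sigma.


CR = Cu/(Cu+Co) = 39.1904/(39.1904+12.2171) = 0.7623
z = 0.7139
Q* = 363.6614 + 0.7139 * 101.5852 = 436.1831

436.1831 units


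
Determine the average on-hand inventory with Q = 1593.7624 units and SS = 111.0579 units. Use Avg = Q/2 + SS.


Q/2 = 796.8812
Avg = 796.8812 + 111.0579 = 907.9391

907.9391 units


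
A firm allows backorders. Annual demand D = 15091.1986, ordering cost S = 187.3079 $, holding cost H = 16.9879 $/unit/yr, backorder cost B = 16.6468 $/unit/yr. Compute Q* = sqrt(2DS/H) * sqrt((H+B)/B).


sqrt(2DS/H) = 576.8794
sqrt((H+B)/B) = 1.4214
Q* = 576.8794 * 1.4214 = 819.9993

819.9993 units


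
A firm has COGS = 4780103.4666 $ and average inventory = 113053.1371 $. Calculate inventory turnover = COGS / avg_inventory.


Turnover = 4780103.4666 / 113053.1371 = 42.2819

42.2819


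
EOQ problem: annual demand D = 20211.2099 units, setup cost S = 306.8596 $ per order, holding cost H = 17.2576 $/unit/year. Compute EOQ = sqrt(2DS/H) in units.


2*D*S = 2 * 20211.2099 * 306.8596 = 12404007.5709
2*D*S/H = 718756.2332
EOQ = sqrt(718756.2332) = 847.7949

847.7949 units


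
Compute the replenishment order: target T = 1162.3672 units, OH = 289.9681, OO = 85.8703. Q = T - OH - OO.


Inventory position = OH + OO = 289.9681 + 85.8703 = 375.8384
Q = 1162.3672 - 375.8384 = 786.5288

786.5288 units


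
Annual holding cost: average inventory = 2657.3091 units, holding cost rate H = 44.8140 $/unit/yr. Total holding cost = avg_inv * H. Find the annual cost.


Cost = 2657.3091 * 44.8140 = 119084.6500

119084.6500 $/yr
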